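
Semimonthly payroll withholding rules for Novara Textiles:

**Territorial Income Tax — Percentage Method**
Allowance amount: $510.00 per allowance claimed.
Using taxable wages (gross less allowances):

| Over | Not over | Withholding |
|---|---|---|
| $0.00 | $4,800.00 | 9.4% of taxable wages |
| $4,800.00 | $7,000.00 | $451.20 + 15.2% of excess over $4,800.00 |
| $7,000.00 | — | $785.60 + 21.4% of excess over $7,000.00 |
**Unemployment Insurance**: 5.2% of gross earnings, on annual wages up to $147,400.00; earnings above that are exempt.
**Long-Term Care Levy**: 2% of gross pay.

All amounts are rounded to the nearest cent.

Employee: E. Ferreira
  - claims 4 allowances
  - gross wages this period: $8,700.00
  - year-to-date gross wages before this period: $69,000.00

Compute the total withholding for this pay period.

$1,360.32

Territorial Income Tax: taxable = $8,700.00 − 4×$510.00 = $6,660.00
  $451.20 + 15.2% × ($6,660.00 − $4,800.00) = $451.20 + 15.2% × $1,860.00 = $733.92
Unemployment Insurance: 5.2% × $8,700.00 = $452.40
Long-Term Care Levy: 2% × $8,700.00 = $174.00
Total: $733.92 + $452.40 + $174.00 = $1,360.32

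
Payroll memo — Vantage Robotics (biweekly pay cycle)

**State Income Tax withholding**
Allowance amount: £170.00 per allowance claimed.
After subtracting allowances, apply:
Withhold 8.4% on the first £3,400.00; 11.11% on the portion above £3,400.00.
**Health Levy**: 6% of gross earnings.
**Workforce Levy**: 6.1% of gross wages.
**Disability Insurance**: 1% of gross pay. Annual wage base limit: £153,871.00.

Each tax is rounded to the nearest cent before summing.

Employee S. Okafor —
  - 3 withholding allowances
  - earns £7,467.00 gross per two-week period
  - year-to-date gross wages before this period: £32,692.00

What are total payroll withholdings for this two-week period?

£1,658.96

State Income Tax: taxable = £7,467.00 − 3×£170.00 = £6,957.00
  £285.60 + 11.11% × (£6,957.00 − £3,400.00) = £285.60 + 11.11% × £3,557.00 = £680.78
Health Levy: 6% × £7,467.00 = £448.02
Workforce Levy: 6.1% × £7,467.00 = £455.49
Disability Insurance: 1% × £7,467.00 = £74.67
Total: £680.78 + £448.02 + £455.49 + £74.67 = £1,658.96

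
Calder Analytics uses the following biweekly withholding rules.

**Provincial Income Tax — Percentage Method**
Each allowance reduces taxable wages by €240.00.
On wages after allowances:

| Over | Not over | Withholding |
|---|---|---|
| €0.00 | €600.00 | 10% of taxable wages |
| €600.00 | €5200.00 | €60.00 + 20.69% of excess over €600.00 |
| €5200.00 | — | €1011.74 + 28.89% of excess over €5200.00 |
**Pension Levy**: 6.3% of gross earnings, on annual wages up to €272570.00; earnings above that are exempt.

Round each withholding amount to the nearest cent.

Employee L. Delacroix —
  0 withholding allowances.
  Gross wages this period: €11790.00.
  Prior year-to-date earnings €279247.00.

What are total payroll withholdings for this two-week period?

Provincial Income Tax: taxable = €11790.00
  €1011.74 + 28.89% × (€11790.00 − €5200.00) = €1011.74 + 28.89% × €6590.00 = €2915.59
Pension Levy: YTD €279247.00 ≥ cap €272570.00 → €0.00
Total: €2915.59 + €0.00 = €2915.59

€2915.59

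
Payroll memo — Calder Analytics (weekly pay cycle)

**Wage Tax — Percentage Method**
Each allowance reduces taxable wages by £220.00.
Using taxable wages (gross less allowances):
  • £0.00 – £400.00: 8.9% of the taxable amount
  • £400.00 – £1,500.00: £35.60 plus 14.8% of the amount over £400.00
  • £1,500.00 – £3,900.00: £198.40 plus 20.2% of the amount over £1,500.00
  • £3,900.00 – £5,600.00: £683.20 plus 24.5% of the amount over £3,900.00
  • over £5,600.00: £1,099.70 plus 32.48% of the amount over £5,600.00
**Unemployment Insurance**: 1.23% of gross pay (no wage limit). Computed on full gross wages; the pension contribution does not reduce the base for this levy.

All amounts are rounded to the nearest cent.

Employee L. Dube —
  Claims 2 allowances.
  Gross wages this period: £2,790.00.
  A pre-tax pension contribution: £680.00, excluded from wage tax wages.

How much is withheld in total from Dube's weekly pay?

£267.06

Wage Tax: taxable = £2,790.00 − £680.00 − 2×£220.00 = £1,670.00
  £198.40 + 20.2% × (£1,670.00 − £1,500.00) = £198.40 + 20.2% × £170.00 = £232.74
Unemployment Insurance: 1.23% × £2,790.00 = £34.32
Total: £232.74 + £34.32 = £267.06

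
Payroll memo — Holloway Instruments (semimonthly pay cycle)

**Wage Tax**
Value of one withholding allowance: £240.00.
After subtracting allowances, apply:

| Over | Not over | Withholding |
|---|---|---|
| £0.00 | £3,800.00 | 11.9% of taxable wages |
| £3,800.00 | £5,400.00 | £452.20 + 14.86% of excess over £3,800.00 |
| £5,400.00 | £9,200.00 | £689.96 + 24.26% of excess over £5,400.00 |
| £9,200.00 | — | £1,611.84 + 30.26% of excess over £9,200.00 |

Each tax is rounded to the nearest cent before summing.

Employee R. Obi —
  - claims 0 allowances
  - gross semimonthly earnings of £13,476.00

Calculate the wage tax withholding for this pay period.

Wage Tax: taxable = £13,476.00
  £1,611.84 + 30.26% × (£13,476.00 − £9,200.00) = £1,611.84 + 30.26% × £4,276.00 = £2,905.76

£2,905.76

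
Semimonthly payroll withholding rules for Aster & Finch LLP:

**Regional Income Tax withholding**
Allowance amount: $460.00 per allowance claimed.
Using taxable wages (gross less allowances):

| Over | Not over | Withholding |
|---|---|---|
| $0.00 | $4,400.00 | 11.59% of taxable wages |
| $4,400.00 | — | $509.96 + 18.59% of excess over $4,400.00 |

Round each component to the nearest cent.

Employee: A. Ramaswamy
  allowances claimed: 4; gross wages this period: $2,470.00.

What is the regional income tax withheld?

$73.02

Regional Income Tax: taxable = $2,470.00 − 4×$460.00 = $630.00
  11.59% × $630.00 = $73.02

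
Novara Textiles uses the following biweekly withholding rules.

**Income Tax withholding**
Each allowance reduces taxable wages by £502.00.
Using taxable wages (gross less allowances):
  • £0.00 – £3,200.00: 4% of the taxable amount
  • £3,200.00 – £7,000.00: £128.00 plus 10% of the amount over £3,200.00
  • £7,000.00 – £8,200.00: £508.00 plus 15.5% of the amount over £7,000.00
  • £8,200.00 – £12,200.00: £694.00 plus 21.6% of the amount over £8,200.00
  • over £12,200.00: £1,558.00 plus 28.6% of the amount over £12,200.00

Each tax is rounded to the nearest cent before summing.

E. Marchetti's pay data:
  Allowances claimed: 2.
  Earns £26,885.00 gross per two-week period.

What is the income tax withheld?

£5,470.77

Income Tax: taxable = £26,885.00 − 2×£502.00 = £25,881.00
  £1,558.00 + 28.6% × (£25,881.00 − £12,200.00) = £1,558.00 + 28.6% × £13,681.00 = £5,470.77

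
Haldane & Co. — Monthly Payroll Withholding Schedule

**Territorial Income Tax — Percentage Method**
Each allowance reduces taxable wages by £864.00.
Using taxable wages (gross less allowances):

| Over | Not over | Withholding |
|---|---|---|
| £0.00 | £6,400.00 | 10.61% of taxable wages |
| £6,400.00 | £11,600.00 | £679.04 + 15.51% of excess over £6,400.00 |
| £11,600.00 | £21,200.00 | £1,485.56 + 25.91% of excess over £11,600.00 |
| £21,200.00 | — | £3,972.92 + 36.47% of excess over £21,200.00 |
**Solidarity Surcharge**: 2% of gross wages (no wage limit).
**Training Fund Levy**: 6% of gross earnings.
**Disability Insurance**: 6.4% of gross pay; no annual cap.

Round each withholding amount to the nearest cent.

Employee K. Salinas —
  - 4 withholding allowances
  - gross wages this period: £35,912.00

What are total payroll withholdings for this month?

£13,249.31

Territorial Income Tax: taxable = £35,912.00 − 4×£864.00 = £32,456.00
  £3,972.92 + 36.47% × (£32,456.00 − £21,200.00) = £3,972.92 + 36.47% × £11,256.00 = £8,077.98
Solidarity Surcharge: 2% × £35,912.00 = £718.24
Training Fund Levy: 6% × £35,912.00 = £2,154.72
Disability Insurance: 6.4% × £35,912.00 = £2,298.37
Total: £8,077.98 + £718.24 + £2,154.72 + £2,298.37 = £13,249.31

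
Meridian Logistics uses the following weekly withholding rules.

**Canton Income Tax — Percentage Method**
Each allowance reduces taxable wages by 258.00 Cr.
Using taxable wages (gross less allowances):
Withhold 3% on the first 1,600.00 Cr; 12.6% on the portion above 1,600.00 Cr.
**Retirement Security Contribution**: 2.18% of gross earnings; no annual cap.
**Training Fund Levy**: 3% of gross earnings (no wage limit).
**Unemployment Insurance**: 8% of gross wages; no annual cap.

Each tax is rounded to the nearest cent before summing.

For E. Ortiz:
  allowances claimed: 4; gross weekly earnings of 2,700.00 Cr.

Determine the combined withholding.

412.43 Cr

Canton Income Tax: taxable = 2,700.00 Cr − 4×258.00 Cr = 1,668.00 Cr
  48.00 Cr + 12.6% × (1,668.00 Cr − 1,600.00 Cr) = 48.00 Cr + 12.6% × 68.00 Cr = 56.57 Cr
Retirement Security Contribution: 2.18% × 2,700.00 Cr = 58.86 Cr
Training Fund Levy: 3% × 2,700.00 Cr = 81.00 Cr
Unemployment Insurance: 8% × 2,700.00 Cr = 216.00 Cr
Total: 56.57 Cr + 58.86 Cr + 81.00 Cr + 216.00 Cr = 412.43 Cr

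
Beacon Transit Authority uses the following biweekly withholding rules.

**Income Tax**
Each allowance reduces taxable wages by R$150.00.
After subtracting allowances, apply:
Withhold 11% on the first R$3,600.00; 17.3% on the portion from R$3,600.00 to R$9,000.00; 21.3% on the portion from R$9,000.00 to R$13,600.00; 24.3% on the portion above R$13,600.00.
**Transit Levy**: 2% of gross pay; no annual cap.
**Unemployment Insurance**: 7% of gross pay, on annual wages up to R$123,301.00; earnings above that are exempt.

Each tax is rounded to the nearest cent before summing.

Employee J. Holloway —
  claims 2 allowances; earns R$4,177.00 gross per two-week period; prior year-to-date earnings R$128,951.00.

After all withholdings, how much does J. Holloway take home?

Income Tax: taxable = R$4,177.00 − 2×R$150.00 = R$3,877.00
  R$396.00 + 17.3% × (R$3,877.00 − R$3,600.00) = R$396.00 + 17.3% × R$277.00 = R$443.92
Transit Levy: 2% × R$4,177.00 = R$83.54
Unemployment Insurance: YTD R$128,951.00 ≥ cap R$123,301.00 → R$0.00
Total withheld: R$443.92 + R$83.54 + R$0.00 = R$527.46
Net pay: R$4,177.00 − R$527.46 = R$3,649.54

R$3,649.54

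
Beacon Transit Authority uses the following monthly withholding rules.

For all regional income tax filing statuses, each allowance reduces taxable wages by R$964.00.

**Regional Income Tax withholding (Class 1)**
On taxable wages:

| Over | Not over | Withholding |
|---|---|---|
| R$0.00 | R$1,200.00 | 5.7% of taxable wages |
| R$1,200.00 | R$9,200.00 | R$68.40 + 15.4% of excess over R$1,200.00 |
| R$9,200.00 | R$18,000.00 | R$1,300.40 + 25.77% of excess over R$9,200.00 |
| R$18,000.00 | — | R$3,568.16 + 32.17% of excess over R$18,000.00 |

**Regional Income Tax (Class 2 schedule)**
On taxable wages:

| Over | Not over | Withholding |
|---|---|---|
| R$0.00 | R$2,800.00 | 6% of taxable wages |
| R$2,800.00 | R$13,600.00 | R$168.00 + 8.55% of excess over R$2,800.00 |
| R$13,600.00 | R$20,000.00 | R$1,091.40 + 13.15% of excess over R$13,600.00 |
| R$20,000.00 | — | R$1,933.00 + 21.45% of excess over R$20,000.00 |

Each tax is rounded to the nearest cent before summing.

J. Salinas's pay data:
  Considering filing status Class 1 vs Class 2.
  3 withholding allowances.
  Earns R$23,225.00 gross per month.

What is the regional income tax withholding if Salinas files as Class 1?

R$4,318.69

Regional Income Tax (Class 1): taxable = R$23,225.00 − 3×R$964.00 = R$20,333.00
  R$3,568.16 + 32.17% × (R$20,333.00 − R$18,000.00) = R$3,568.16 + 32.17% × R$2,333.00 = R$4,318.69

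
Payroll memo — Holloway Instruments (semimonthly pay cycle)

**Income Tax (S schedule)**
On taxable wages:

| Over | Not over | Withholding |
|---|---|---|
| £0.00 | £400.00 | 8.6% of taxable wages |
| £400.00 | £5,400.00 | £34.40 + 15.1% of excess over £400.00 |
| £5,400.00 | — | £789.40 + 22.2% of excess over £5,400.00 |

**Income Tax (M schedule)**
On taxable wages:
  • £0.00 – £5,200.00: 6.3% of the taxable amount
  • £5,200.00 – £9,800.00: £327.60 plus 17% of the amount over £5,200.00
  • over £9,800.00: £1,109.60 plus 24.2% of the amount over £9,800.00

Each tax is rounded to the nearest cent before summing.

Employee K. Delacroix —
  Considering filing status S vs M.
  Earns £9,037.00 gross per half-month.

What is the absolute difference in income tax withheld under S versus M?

£616.92

Income Tax (S): taxable = £9,037.00
  £789.40 + 22.2% × (£9,037.00 − £5,400.00) = £789.40 + 22.2% × £3,637.00 = £1,596.81
Income Tax (M): taxable = £9,037.00
  £327.60 + 17% × (£9,037.00 − £5,200.00) = £327.60 + 17% × £3,837.00 = £979.89
Difference: |£1,596.81 − £979.89| = £616.92 (higher under S)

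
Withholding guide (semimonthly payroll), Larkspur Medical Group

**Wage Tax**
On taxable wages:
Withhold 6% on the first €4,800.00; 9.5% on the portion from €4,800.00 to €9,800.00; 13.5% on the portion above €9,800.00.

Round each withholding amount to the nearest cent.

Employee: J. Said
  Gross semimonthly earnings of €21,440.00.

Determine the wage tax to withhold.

€2,334.40

Wage Tax: taxable = €21,440.00
  €763.00 + 13.5% × (€21,440.00 − €9,800.00) = €763.00 + 13.5% × €11,640.00 = €2,334.40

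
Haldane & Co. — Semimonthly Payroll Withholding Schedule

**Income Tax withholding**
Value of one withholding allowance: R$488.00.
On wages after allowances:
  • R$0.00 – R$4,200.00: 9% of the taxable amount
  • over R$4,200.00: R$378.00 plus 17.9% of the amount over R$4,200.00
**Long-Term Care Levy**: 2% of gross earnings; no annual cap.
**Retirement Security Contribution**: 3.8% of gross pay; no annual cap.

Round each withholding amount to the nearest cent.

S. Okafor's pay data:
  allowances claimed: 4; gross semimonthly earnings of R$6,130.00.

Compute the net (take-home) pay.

Income Tax: taxable = R$6,130.00 − 4×R$488.00 = R$4,178.00
  9% × R$4,178.00 = R$376.02
Long-Term Care Levy: 2% × R$6,130.00 = R$122.60
Retirement Security Contribution: 3.8% × R$6,130.00 = R$232.94
Total withheld: R$376.02 + R$122.60 + R$232.94 = R$731.56
Net pay: R$6,130.00 − R$731.56 = R$5,398.44

R$5,398.44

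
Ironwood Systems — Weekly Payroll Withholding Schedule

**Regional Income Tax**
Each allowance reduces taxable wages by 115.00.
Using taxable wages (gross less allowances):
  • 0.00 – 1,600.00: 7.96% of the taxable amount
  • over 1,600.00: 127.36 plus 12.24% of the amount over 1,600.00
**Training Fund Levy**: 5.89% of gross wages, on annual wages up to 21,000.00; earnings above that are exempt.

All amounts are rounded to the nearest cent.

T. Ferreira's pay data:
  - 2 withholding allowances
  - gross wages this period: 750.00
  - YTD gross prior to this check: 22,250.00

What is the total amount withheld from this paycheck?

Regional Income Tax: taxable = 750.00 − 2×115.00 = 520.00
  7.96% × 520.00 = 41.39
Training Fund Levy: YTD 22,250.00 ≥ cap 21,000.00 → 0.00
Total: 41.39 + 0.00 = 41.39

41.39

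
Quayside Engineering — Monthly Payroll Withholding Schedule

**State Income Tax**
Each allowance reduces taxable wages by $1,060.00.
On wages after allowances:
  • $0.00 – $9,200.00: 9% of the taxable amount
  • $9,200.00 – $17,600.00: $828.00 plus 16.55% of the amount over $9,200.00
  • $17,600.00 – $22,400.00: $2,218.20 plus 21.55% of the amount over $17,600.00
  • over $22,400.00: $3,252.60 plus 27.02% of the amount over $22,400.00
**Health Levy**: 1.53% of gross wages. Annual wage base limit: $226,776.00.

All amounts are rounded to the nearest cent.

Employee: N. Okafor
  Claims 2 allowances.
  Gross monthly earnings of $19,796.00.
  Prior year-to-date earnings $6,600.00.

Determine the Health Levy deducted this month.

$302.88

Health Levy: 1.53% × $19,796.00 = $302.88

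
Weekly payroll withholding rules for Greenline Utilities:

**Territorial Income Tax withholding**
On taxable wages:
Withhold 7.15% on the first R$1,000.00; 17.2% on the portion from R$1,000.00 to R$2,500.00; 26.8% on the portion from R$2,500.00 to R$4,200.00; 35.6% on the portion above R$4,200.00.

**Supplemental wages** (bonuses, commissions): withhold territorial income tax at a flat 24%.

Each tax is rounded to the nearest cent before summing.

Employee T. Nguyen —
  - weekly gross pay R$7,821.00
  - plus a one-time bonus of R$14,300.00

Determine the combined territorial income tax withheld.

R$5,506.18

Territorial Income Tax: taxable = R$7,821.00
  R$785.10 + 35.6% × (R$7,821.00 − R$4,200.00) = R$785.10 + 35.6% × R$3,621.00 = R$2,074.18
Supplemental (24% flat on bonus): 24% × R$14,300.00 = R$3,432.00
Total territorial income tax: R$2,074.18 + R$3,432.00 = R$5,506.18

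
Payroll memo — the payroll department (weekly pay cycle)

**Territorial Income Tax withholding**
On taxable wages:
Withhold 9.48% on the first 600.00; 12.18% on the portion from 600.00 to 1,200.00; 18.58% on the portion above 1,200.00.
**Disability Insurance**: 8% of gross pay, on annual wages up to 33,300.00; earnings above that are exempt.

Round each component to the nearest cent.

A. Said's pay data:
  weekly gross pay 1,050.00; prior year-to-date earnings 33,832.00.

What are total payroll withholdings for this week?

Territorial Income Tax: taxable = 1,050.00
  56.88 + 12.18% × (1,050.00 − 600.00) = 56.88 + 12.18% × 450.00 = 111.69
Disability Insurance: YTD 33,832.00 ≥ cap 33,300.00 → 0.00
Total: 111.69 + 0.00 = 111.69

111.69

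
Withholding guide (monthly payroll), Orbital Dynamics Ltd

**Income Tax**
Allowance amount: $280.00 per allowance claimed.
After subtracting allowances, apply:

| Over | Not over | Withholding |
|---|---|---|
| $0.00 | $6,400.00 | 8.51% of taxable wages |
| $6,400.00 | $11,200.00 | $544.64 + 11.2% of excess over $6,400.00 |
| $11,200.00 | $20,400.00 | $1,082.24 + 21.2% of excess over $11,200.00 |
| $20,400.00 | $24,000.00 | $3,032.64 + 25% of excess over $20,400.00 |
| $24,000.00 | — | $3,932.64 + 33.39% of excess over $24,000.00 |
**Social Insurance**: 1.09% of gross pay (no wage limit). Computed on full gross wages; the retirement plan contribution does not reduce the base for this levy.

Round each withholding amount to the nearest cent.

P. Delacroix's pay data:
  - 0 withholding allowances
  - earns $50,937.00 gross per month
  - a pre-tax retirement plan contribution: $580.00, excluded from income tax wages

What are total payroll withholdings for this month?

Income Tax: taxable = $50,937.00 − $580.00 = $50,357.00
  $3,932.64 + 33.39% × ($50,357.00 − $24,000.00) = $3,932.64 + 33.39% × $26,357.00 = $12,733.24
Social Insurance: 1.09% × $50,937.00 = $555.21
Total: $12,733.24 + $555.21 = $13,288.45

$13,288.45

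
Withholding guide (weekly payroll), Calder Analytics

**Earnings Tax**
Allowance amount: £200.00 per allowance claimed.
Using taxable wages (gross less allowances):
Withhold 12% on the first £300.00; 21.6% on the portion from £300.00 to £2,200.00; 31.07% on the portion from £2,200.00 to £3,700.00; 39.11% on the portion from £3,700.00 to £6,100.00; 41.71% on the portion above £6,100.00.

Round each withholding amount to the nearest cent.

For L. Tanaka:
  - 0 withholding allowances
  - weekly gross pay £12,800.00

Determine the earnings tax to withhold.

£4,645.66

Earnings Tax: taxable = £12,800.00
  £1,851.09 + 41.71% × (£12,800.00 − £6,100.00) = £1,851.09 + 41.71% × £6,700.00 = £4,645.66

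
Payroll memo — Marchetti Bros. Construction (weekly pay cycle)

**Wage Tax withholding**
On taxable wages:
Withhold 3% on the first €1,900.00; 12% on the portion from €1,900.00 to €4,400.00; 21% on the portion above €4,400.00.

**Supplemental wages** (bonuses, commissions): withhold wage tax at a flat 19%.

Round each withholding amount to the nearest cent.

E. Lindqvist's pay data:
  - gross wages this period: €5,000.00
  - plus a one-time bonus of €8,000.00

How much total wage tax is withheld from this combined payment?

€2,003.00

Wage Tax: taxable = €5,000.00
  €357.00 + 21% × (€5,000.00 − €4,400.00) = €357.00 + 21% × €600.00 = €483.00
Supplemental (19% flat on bonus): 19% × €8,000.00 = €1,520.00
Total wage tax: €483.00 + €1,520.00 = €2,003.00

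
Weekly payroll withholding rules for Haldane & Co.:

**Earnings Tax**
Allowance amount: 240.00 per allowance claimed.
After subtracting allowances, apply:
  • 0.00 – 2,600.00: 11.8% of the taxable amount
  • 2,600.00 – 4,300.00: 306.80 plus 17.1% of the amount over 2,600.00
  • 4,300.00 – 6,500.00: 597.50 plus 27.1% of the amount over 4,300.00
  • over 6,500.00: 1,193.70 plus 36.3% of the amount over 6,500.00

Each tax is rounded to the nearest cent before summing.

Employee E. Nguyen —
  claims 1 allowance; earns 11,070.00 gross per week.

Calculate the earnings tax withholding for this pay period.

Earnings Tax: taxable = 11,070.00 − 1×240.00 = 10,830.00
  1,193.70 + 36.3% × (10,830.00 − 6,500.00) = 1,193.70 + 36.3% × 4,330.00 = 2,765.49

2,765.49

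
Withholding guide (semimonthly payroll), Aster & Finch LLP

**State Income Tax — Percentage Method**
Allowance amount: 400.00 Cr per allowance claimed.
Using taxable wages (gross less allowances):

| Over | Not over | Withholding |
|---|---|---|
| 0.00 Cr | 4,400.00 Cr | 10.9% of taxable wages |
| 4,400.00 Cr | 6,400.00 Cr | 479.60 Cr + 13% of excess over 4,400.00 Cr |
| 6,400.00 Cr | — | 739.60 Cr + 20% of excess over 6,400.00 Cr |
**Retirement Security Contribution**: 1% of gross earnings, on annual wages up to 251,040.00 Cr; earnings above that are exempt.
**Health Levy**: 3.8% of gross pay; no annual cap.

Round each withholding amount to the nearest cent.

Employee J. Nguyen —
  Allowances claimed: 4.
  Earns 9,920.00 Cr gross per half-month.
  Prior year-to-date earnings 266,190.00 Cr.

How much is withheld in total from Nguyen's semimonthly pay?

1,500.56 Cr

State Income Tax: taxable = 9,920.00 Cr − 4×400.00 Cr = 8,320.00 Cr
  739.60 Cr + 20% × (8,320.00 Cr − 6,400.00 Cr) = 739.60 Cr + 20% × 1,920.00 Cr = 1,123.60 Cr
Retirement Security Contribution: YTD 266,190.00 Cr ≥ cap 251,040.00 Cr → 0.00 Cr
Health Levy: 3.8% × 9,920.00 Cr = 376.96 Cr
Total: 1,123.60 Cr + 0.00 Cr + 376.96 Cr = 1,500.56 Cr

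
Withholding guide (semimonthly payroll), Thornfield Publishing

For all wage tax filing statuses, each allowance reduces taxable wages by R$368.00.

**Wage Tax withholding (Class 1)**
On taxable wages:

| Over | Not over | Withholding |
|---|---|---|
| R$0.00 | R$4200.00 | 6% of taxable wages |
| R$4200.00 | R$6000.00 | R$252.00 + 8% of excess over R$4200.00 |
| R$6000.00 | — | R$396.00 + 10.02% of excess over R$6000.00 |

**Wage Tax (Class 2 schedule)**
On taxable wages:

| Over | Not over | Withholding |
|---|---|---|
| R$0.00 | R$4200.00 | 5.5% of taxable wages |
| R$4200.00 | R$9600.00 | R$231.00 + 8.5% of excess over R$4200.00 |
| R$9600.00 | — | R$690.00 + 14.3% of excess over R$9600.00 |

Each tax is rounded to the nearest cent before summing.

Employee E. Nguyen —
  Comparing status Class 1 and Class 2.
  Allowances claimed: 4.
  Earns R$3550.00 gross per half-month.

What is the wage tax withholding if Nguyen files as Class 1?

R$124.68

Wage Tax (Class 1): taxable = R$3550.00 − 4×R$368.00 = R$2078.00
  6% × R$2078.00 = R$124.68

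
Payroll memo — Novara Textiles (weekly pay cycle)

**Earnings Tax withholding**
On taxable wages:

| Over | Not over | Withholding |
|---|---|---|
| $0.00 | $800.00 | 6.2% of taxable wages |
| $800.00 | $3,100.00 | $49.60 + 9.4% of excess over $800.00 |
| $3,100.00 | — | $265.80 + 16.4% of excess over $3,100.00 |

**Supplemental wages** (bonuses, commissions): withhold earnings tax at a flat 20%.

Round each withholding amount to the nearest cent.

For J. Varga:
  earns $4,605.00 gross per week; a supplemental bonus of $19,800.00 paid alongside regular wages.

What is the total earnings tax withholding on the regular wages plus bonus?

$4,472.62

Earnings Tax: taxable = $4,605.00
  $265.80 + 16.4% × ($4,605.00 − $3,100.00) = $265.80 + 16.4% × $1,505.00 = $512.62
Supplemental (20% flat on bonus): 20% × $19,800.00 = $3,960.00
Total earnings tax: $512.62 + $3,960.00 = $4,472.62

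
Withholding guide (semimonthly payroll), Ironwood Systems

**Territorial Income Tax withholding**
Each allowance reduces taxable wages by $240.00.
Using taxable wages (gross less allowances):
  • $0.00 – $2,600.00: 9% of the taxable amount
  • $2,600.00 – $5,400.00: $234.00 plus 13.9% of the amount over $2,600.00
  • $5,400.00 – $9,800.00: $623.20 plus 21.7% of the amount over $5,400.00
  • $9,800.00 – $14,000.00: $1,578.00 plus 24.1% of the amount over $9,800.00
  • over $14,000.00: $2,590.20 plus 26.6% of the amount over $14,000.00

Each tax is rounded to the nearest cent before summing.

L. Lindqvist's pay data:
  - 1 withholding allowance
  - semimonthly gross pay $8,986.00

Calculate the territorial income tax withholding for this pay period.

$1,349.28

Territorial Income Tax: taxable = $8,986.00 − 1×$240.00 = $8,746.00
  $623.20 + 21.7% × ($8,746.00 − $5,400.00) = $623.20 + 21.7% × $3,346.00 = $1,349.28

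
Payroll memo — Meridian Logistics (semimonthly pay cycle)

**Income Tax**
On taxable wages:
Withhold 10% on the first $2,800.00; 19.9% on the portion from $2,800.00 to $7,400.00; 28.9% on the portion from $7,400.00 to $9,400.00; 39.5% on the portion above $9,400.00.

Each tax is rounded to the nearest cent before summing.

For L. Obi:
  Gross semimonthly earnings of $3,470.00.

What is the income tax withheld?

Income Tax: taxable = $3,470.00
  $280.00 + 19.9% × ($3,470.00 − $2,800.00) = $280.00 + 19.9% × $670.00 = $413.33

$413.33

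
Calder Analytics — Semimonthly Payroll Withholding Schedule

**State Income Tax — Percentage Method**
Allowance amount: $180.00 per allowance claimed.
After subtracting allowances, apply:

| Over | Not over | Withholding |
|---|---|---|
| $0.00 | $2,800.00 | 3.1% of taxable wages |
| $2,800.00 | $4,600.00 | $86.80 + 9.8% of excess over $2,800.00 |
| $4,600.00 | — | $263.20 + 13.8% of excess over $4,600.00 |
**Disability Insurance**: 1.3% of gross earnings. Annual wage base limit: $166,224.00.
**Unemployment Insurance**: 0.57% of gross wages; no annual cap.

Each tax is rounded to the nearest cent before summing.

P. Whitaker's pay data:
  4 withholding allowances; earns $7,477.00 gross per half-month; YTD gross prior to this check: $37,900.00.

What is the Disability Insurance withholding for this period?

Disability Insurance: 1.3% × $7,477.00 = $97.20

$97.20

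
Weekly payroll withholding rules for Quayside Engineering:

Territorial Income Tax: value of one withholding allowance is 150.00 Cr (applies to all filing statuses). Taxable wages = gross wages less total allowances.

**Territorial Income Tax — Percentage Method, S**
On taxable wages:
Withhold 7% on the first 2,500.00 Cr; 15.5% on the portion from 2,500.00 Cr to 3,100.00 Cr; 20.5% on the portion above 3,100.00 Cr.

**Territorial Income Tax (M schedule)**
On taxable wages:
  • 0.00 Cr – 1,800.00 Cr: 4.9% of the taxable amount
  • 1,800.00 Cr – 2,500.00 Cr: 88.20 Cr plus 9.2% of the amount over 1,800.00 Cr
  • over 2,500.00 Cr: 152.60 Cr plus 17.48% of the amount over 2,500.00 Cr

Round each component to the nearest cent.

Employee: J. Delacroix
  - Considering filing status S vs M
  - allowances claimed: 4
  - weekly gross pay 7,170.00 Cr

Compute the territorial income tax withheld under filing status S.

979.35 Cr

Territorial Income Tax (S): taxable = 7,170.00 Cr − 4×150.00 Cr = 6,570.00 Cr
  268.00 Cr + 20.5% × (6,570.00 Cr − 3,100.00 Cr) = 268.00 Cr + 20.5% × 3,470.00 Cr = 979.35 Cr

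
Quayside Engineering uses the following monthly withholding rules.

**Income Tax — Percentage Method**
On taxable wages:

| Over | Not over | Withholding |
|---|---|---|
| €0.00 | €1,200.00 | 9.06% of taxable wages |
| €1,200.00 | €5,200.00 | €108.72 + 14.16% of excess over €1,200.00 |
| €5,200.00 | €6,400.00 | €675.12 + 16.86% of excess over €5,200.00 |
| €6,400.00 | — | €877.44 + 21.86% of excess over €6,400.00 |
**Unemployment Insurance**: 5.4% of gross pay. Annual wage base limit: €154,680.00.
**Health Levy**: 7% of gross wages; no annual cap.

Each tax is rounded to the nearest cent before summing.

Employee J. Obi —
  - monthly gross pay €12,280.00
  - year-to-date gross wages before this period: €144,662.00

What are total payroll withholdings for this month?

Income Tax: taxable = €12,280.00
  €877.44 + 21.86% × (€12,280.00 − €6,400.00) = €877.44 + 21.86% × €5,880.00 = €2,162.81
Unemployment Insurance: cap €154,680.00 − YTD €144,662.00 = €10,018.00 subject; 5.4% × €10,018.00 = €540.97
Health Levy: 7% × €12,280.00 = €859.60
Total: €2,162.81 + €540.97 + €859.60 = €3,563.38

€3,563.38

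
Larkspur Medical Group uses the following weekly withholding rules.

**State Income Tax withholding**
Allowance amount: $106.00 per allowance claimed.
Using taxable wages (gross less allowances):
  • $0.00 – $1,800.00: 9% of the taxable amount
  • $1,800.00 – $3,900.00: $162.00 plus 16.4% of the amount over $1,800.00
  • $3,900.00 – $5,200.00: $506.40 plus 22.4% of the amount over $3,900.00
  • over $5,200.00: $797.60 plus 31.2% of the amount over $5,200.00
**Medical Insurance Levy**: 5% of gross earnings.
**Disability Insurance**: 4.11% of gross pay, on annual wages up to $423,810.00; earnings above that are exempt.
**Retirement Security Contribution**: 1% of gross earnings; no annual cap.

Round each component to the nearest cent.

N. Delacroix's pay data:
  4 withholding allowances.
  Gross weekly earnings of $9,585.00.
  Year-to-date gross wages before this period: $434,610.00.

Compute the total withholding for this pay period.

State Income Tax: taxable = $9,585.00 − 4×$106.00 = $9,161.00
  $797.60 + 31.2% × ($9,161.00 − $5,200.00) = $797.60 + 31.2% × $3,961.00 = $2,033.43
Medical Insurance Levy: 5% × $9,585.00 = $479.25
Disability Insurance: YTD $434,610.00 ≥ cap $423,810.00 → $0.00
Retirement Security Contribution: 1% × $9,585.00 = $95.85
Total: $2,033.43 + $479.25 + $0.00 + $95.85 = $2,608.53

$2,608.53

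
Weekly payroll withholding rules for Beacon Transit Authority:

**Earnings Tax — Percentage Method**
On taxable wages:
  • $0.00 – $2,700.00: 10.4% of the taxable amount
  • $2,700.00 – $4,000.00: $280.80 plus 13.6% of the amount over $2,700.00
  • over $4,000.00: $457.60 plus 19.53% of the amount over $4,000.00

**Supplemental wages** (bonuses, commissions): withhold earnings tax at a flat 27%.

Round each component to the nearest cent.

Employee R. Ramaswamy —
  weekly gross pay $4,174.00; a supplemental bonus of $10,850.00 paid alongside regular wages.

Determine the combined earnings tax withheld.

Earnings Tax: taxable = $4,174.00
  $457.60 + 19.53% × ($4,174.00 − $4,000.00) = $457.60 + 19.53% × $174.00 = $491.58
Supplemental (27% flat on bonus): 27% × $10,850.00 = $2,929.50
Total earnings tax: $491.58 + $2,929.50 = $3,421.08

$3,421.08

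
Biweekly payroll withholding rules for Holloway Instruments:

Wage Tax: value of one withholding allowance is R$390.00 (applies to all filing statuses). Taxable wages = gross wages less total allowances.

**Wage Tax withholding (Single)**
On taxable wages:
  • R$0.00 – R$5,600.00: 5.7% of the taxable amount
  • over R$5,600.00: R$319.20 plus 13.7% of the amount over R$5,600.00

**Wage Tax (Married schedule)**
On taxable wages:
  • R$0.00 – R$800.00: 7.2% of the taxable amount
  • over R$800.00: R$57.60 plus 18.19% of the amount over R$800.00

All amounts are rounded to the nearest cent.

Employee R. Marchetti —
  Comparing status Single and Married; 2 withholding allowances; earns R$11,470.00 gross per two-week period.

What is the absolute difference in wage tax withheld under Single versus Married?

Wage Tax (Single): taxable = R$11,470.00 − 2×R$390.00 = R$10,690.00
  R$319.20 + 13.7% × (R$10,690.00 − R$5,600.00) = R$319.20 + 13.7% × R$5,090.00 = R$1,016.53
Wage Tax (Married): taxable = R$11,470.00 − 2×R$390.00 = R$10,690.00
  R$57.60 + 18.19% × (R$10,690.00 − R$800.00) = R$57.60 + 18.19% × R$9,890.00 = R$1,856.59
Difference: |R$1,016.53 − R$1,856.59| = R$840.06 (higher under Married)

R$840.06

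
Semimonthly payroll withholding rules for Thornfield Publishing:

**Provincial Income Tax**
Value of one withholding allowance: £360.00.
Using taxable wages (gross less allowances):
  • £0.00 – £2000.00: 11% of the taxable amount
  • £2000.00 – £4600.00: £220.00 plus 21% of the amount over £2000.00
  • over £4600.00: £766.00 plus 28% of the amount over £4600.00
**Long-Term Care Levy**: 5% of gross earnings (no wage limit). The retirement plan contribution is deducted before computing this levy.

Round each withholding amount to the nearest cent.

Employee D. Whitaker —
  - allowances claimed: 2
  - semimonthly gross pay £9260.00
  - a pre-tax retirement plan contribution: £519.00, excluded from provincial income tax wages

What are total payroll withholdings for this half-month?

£2160.93

Provincial Income Tax: taxable = £9260.00 − £519.00 − 2×£360.00 = £8021.00
  £766.00 + 28% × (£8021.00 − £4600.00) = £766.00 + 28% × £3421.00 = £1723.88
Long-Term Care Levy: 5% × £8741.00 = £437.05
Total: £1723.88 + £437.05 = £2160.93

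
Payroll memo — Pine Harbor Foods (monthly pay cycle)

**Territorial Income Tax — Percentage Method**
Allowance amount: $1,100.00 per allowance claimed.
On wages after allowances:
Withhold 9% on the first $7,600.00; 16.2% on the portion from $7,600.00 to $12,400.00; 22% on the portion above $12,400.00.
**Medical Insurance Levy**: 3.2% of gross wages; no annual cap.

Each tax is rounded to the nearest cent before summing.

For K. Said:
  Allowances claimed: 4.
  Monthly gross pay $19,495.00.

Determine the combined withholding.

Territorial Income Tax: taxable = $19,495.00 − 4×$1,100.00 = $15,095.00
  $1,461.60 + 22% × ($15,095.00 − $12,400.00) = $1,461.60 + 22% × $2,695.00 = $2,054.50
Medical Insurance Levy: 3.2% × $19,495.00 = $623.84
Total: $2,054.50 + $623.84 = $2,678.34

$2,678.34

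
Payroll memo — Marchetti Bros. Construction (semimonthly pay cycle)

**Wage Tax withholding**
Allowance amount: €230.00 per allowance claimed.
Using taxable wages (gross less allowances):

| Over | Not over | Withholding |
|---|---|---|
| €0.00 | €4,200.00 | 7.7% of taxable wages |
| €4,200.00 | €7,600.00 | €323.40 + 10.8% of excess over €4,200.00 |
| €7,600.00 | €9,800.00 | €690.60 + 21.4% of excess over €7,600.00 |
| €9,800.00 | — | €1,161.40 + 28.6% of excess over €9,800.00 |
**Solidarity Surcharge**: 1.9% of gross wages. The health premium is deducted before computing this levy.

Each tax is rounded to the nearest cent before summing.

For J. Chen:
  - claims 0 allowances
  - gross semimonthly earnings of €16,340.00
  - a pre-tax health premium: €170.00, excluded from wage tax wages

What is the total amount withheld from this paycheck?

Wage Tax: taxable = €16,340.00 − €170.00 = €16,170.00
  €1,161.40 + 28.6% × (€16,170.00 − €9,800.00) = €1,161.40 + 28.6% × €6,370.00 = €2,983.22
Solidarity Surcharge: 1.9% × €16,170.00 = €307.23
Total: €2,983.22 + €307.23 = €3,290.45

€3,290.45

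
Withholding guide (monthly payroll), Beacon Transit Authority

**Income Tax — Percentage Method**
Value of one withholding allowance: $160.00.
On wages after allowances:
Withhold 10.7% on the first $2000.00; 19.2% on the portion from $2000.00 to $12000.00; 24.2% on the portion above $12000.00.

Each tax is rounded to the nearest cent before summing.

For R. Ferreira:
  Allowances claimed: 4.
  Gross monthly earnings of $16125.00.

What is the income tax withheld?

$2977.37

Income Tax: taxable = $16125.00 − 4×$160.00 = $15485.00
  $2134.00 + 24.2% × ($15485.00 − $12000.00) = $2134.00 + 24.2% × $3485.00 = $2977.37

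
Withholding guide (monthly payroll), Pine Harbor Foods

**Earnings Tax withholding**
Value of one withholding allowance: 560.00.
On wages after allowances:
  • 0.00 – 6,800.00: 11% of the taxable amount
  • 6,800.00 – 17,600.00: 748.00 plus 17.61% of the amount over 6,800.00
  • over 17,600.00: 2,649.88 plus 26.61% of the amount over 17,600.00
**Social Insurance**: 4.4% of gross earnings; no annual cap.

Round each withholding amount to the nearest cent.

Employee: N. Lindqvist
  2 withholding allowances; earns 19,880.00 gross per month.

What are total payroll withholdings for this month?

Earnings Tax: taxable = 19,880.00 − 2×560.00 = 18,760.00
  2,649.88 + 26.61% × (18,760.00 − 17,600.00) = 2,649.88 + 26.61% × 1,160.00 = 2,958.56
Social Insurance: 4.4% × 19,880.00 = 874.72
Total: 2,958.56 + 874.72 = 3,833.28

3,833.28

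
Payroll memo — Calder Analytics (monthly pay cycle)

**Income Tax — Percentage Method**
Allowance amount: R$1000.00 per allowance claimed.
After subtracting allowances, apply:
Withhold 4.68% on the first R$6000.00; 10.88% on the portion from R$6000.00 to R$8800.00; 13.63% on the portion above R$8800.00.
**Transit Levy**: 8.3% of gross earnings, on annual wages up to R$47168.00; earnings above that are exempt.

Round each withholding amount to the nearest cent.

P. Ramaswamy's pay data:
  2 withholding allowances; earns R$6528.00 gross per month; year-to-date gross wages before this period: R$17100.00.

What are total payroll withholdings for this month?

R$753.73

Income Tax: taxable = R$6528.00 − 2×R$1000.00 = R$4528.00
  4.68% × R$4528.00 = R$211.91
Transit Levy: 8.3% × R$6528.00 = R$541.82
Total: R$211.91 + R$541.82 = R$753.73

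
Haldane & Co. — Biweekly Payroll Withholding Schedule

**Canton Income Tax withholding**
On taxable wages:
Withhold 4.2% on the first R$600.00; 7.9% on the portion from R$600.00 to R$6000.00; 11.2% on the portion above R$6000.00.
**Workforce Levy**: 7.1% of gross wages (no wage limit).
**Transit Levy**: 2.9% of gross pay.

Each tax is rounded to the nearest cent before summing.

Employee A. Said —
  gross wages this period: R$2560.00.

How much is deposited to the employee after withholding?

Canton Income Tax: taxable = R$2560.00
  R$25.20 + 7.9% × (R$2560.00 − R$600.00) = R$25.20 + 7.9% × R$1960.00 = R$180.04
Workforce Levy: 7.1% × R$2560.00 = R$181.76
Transit Levy: 2.9% × R$2560.00 = R$74.24
Total withheld: R$180.04 + R$181.76 + R$74.24 = R$436.04
Net pay: R$2560.00 − R$436.04 = R$2123.96

R$2123.96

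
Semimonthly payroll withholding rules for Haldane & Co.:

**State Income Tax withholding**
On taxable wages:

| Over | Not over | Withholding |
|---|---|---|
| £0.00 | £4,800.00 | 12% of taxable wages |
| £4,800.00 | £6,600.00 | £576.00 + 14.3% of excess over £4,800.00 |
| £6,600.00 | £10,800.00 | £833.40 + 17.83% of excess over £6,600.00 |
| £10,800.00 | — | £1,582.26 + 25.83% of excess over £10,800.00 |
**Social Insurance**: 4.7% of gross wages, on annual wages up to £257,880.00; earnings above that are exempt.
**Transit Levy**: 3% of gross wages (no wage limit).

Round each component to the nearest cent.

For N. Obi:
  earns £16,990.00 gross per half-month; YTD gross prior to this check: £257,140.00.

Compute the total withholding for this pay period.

£3,725.62

State Income Tax: taxable = £16,990.00
  £1,582.26 + 25.83% × (£16,990.00 − £10,800.00) = £1,582.26 + 25.83% × £6,190.00 = £3,181.14
Social Insurance: cap £257,880.00 − YTD £257,140.00 = £740.00 subject; 4.7% × £740.00 = £34.78
Transit Levy: 3% × £16,990.00 = £509.70
Total: £3,181.14 + £34.78 + £509.70 = £3,725.62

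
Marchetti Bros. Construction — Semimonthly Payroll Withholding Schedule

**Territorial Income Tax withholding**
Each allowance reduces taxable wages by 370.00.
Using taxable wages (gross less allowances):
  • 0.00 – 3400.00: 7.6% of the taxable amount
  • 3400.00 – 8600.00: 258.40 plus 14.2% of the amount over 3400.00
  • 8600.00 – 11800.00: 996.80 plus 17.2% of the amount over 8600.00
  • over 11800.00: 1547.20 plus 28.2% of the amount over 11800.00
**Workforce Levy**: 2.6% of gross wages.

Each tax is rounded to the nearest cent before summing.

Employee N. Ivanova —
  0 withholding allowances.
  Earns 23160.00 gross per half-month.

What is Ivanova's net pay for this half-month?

17807.12

Territorial Income Tax: taxable = 23160.00
  1547.20 + 28.2% × (23160.00 − 11800.00) = 1547.20 + 28.2% × 11360.00 = 4750.72
Workforce Levy: 2.6% × 23160.00 = 602.16
Total withheld: 4750.72 + 602.16 = 5352.88
Net pay: 23160.00 − 5352.88 = 17807.12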